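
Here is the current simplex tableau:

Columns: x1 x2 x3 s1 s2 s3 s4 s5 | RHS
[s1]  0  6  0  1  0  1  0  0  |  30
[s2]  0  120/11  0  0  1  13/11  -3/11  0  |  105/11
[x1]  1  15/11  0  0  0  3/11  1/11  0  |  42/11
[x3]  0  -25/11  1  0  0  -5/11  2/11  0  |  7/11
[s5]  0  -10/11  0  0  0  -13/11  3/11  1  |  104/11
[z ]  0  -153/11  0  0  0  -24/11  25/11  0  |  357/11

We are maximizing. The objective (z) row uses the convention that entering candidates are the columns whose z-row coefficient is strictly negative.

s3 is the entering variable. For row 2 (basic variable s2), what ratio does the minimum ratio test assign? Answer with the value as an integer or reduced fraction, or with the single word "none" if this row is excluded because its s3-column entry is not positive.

Ratio = RHS / (s3 entry) = (105/11) / (13/11) = 105/13.

105/13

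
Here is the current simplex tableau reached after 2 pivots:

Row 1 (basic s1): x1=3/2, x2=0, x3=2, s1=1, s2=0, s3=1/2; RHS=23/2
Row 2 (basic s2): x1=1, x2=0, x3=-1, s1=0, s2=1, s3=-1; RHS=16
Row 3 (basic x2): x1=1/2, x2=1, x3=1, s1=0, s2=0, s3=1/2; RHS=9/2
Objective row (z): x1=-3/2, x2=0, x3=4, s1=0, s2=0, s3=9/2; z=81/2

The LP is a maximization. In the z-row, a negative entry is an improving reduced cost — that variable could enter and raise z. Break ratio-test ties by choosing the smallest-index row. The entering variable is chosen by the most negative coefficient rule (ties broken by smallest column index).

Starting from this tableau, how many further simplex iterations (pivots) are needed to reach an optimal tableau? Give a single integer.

1

pivot: x1 in, s1 out → z = 52
No improving column remains; optimal.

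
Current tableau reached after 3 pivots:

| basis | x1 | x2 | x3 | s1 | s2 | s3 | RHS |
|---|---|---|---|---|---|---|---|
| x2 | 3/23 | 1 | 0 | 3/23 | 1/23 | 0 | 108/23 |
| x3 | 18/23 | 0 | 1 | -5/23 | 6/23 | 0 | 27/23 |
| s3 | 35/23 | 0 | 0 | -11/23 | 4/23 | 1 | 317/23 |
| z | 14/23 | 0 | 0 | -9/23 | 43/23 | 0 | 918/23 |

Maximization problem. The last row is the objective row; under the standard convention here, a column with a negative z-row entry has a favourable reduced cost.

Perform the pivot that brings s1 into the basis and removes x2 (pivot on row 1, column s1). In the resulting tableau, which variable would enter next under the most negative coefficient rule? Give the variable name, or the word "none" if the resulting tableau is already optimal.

Pivot element 3/23. New z-row = old z-row − (-9/23)·(row 1/(3/23)).
Updated z-row coefficients: x1: 1, x2: 3, x3: 0, s1: 0, s2: 2, s3: 0.
No coefficient is strictly negative; the tableau after this pivot is optimal.

none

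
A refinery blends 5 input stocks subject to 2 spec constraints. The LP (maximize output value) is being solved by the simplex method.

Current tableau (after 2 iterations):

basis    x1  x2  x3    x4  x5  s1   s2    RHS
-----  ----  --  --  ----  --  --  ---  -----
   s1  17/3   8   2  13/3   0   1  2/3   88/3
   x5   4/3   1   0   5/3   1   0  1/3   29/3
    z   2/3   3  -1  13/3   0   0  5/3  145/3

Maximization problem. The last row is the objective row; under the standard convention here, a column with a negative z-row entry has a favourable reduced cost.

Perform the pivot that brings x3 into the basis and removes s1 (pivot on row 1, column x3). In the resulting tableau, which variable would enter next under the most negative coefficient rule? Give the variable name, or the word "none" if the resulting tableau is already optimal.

Pivot element 2. New z-row = old z-row − (-1)·(row 1/2).
Updated z-row coefficients: x1: 7/2, x2: 7, x3: 0, x4: 13/2, x5: 0, s1: 1/2, s2: 2.
No coefficient is strictly negative; the tableau after this pivot is optimal.

none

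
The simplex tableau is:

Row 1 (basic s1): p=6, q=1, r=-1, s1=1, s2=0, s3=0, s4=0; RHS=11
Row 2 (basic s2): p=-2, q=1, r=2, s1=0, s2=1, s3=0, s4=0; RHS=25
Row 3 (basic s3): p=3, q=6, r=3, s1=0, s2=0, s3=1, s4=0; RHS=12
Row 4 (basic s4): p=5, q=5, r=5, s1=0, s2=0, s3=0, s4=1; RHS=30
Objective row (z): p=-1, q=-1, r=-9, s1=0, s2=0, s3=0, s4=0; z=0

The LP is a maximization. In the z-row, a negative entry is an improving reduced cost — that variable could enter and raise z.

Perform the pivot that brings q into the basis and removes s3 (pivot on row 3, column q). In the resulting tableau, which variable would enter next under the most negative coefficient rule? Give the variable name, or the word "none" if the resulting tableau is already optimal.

Pivot element 6. New z-row = old z-row − (-1)·(row 3/6).
Updated z-row coefficients: p: -1/2, q: 0, r: -17/2, s1: 0, s2: 0, s3: 1/6, s4: 0.
The most negative is -17/2 in column r, so r would enter next.

r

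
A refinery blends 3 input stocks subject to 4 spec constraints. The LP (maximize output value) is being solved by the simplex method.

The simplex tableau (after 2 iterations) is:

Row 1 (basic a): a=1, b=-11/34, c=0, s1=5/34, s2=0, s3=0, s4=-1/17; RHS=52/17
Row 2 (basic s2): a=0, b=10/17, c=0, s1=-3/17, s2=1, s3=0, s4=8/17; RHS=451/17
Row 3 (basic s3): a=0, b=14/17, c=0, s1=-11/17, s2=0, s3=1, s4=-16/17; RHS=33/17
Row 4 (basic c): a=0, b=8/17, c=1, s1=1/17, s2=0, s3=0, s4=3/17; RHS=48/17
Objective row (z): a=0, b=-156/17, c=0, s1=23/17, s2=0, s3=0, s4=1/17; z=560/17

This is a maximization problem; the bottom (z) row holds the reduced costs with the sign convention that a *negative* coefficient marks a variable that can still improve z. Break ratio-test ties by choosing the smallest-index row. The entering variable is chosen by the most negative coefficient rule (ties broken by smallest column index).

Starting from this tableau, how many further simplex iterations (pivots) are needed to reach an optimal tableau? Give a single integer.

pivot: b in, s3 out → z = 382/7
pivot: s4 in, c out → z = 398/5
No improving column remains; optimal.

2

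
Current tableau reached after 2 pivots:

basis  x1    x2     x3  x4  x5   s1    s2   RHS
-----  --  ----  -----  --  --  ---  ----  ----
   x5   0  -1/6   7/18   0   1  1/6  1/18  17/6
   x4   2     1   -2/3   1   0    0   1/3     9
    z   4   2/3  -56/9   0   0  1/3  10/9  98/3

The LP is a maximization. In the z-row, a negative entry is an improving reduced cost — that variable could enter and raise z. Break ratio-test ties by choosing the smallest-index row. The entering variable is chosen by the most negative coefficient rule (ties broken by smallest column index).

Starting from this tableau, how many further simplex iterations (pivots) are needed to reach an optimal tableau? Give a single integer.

pivot: x3 in, x5 out → z = 78
pivot: x2 in, x4 out → z = 584/5
No improving column remains; optimal.

2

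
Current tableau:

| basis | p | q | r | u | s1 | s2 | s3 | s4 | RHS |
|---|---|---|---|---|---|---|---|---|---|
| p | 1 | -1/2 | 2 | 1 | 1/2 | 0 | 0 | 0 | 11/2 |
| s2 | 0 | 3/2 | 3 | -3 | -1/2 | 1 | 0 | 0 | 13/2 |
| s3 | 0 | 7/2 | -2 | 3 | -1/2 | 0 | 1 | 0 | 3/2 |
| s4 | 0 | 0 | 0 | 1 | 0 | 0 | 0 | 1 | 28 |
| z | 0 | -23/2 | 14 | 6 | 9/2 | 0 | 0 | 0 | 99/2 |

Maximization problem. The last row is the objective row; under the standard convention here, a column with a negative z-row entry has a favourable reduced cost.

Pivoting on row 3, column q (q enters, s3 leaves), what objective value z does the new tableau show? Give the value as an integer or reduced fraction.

381/7

Minimum ratio for q: (3/2)/(7/2) = 3/7.
z changes by −(z-row coeff of q)·ratio = −(-23/2)·(3/7) = 69/14.
New z = 99/2 + (69/14) = 381/7.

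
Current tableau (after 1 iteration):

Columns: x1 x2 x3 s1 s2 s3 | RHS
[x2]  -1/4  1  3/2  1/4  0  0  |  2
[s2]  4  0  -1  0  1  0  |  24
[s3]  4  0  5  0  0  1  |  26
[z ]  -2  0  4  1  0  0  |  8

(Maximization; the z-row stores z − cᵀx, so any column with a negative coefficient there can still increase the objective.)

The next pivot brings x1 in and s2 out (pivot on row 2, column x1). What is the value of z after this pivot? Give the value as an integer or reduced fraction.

20

Minimum ratio for x1: 24/4 = 6.
z changes by −(z-row coeff of x1)·ratio = −(-2)·6 = 12.
New z = 8 + 12 = 20.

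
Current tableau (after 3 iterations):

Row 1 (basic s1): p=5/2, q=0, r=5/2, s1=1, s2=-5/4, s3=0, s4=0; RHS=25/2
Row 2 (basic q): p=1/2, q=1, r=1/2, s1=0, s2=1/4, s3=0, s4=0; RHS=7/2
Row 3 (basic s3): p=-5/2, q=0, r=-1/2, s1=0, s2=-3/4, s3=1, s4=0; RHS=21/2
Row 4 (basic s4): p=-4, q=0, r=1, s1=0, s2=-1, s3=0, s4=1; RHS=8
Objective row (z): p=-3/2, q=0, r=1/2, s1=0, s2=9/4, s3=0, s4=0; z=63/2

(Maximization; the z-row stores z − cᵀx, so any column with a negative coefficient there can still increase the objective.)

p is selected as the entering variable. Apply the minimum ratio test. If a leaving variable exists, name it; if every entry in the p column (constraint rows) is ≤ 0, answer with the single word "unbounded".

s1

Ratios: row 1 (s1): (25/2)/(5/2) = 5; row 2 (q): (7/2)/(1/2) = 7; row 3 (s3): entry -5/2 ≤ 0, skip; row 4 (s4): entry -4 ≤ 0, skip.
Minimum ratio is in the s1 row, so s1 leaves.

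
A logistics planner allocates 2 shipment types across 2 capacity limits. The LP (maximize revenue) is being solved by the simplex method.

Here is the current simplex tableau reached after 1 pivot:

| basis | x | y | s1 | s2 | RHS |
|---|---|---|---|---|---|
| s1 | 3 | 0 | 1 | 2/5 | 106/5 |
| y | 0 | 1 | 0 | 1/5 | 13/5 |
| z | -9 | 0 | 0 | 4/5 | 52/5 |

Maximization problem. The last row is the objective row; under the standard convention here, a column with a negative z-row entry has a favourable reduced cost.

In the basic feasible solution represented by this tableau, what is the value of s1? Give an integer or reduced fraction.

s1 is basic (row 1); its value is the RHS of that row: 106/5.

106/5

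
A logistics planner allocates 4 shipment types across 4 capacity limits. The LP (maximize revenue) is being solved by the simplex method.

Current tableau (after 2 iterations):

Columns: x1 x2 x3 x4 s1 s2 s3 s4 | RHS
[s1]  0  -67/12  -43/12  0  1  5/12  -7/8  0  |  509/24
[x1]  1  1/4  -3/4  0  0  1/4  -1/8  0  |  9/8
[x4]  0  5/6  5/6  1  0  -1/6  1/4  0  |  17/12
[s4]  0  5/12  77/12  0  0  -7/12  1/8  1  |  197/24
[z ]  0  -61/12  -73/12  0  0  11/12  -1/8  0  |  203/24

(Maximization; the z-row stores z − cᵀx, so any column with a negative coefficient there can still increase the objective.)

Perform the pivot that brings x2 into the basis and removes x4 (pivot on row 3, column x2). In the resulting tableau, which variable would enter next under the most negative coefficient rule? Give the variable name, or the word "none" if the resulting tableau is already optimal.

Pivot element 5/6. New z-row = old z-row − (-61/12)·(row 3/(5/6)).
Updated z-row coefficients: x1: 0, x2: 0, x3: -1, x4: 61/10, s1: 0, s2: -1/10, s3: 7/5, s4: 0.
The most negative is -1 in column x3, so x3 would enter next.

x3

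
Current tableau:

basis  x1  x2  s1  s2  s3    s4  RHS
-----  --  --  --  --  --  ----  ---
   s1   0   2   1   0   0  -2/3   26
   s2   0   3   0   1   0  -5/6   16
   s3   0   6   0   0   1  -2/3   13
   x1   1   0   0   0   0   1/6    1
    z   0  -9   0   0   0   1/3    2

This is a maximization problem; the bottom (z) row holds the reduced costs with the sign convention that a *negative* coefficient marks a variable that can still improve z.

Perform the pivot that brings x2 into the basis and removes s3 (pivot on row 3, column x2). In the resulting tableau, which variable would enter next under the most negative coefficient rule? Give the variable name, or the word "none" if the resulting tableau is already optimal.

s4

Pivot element 6. New z-row = old z-row − (-9)·(row 3/6).
Updated z-row coefficients: x1: 0, x2: 0, s1: 0, s2: 0, s3: 3/2, s4: -2/3.
The most negative is -2/3 in column s4, so s4 would enter next.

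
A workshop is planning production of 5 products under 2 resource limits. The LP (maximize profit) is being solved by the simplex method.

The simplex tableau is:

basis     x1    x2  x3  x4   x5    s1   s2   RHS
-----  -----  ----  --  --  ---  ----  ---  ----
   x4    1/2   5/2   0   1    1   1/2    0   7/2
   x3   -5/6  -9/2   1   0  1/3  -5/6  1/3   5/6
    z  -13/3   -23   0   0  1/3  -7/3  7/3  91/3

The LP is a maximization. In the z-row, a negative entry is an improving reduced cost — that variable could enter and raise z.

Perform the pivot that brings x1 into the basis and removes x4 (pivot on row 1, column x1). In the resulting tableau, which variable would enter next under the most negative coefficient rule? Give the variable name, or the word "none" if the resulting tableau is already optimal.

Pivot element 1/2. New z-row = old z-row − (-13/3)·(row 1/(1/2)).
Updated z-row coefficients: x1: 0, x2: -4/3, x3: 0, x4: 26/3, x5: 9, s1: 2, s2: 7/3.
The most negative is -4/3 in column x2, so x2 would enter next.

x2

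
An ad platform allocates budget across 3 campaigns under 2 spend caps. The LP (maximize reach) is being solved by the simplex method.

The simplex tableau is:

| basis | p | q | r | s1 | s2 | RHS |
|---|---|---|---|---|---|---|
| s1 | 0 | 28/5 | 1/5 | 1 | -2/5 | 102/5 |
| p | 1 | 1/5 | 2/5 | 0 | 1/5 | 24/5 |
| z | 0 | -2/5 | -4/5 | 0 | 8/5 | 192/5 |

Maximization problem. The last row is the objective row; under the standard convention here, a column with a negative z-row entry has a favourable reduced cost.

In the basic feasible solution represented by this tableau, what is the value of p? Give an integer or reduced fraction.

24/5

p is basic (row 2); its value is the RHS of that row: 24/5.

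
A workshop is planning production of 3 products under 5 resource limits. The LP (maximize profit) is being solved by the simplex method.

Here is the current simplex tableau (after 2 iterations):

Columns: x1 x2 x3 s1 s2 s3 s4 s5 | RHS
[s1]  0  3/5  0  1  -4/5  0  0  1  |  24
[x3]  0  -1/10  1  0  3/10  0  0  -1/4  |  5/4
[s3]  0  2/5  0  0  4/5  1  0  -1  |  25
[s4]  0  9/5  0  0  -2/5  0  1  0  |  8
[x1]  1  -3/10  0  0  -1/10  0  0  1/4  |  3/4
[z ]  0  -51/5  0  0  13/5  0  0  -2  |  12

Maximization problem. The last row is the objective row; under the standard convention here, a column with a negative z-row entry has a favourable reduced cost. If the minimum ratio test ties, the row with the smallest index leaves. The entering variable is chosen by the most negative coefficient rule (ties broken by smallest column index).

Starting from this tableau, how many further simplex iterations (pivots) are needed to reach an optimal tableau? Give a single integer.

3

pivot: x2 in, s4 out → z = 172/3
pivot: s5 in, x1 out → z = 74
pivot: s2 in, x3 out → z = 108
No improving column remains; optimal.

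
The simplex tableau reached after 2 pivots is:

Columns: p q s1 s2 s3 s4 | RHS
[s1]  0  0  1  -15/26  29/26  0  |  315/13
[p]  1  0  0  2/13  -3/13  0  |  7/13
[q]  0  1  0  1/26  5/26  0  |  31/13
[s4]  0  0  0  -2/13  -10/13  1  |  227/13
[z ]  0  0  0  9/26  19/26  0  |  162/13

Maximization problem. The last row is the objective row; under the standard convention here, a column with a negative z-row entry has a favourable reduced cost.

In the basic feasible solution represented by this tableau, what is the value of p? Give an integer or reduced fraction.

7/13

p is basic (row 2); its value is the RHS of that row: 7/13.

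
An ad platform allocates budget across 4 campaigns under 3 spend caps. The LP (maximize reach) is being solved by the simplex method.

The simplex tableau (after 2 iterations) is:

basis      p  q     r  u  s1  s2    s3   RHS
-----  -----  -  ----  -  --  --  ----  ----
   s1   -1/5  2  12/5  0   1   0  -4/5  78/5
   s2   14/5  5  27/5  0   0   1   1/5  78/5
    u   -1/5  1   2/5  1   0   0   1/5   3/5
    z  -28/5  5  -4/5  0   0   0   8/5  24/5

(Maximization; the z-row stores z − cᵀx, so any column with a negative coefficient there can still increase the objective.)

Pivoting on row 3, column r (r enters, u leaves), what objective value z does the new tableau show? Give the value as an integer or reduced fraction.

6

Minimum ratio for r: (3/5)/(2/5) = 3/2.
z changes by −(z-row coeff of r)·ratio = −(-4/5)·(3/2) = 6/5.
New z = 24/5 + (6/5) = 6.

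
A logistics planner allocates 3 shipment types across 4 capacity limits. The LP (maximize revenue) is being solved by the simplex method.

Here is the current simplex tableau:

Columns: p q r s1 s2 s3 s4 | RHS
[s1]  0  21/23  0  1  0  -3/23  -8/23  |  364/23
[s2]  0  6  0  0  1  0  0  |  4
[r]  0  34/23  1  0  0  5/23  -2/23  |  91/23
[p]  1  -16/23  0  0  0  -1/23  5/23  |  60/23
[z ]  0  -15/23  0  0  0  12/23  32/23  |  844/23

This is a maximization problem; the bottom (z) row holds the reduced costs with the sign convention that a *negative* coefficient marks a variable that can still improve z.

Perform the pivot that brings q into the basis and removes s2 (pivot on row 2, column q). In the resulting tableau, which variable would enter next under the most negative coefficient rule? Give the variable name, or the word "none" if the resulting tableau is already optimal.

Pivot element 6. New z-row = old z-row − (-15/23)·(row 2/6).
Updated z-row coefficients: p: 0, q: 0, r: 0, s1: 0, s2: 5/46, s3: 12/23, s4: 32/23.
No coefficient is strictly negative; the tableau after this pivot is optimal.

none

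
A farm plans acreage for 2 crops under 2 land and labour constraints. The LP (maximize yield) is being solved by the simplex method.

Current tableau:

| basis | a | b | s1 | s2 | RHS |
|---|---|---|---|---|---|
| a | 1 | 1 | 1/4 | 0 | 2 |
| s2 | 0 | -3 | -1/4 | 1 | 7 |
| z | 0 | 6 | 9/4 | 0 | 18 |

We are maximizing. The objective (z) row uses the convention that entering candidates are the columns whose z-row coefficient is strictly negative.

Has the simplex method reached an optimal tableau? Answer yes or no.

No objective-row coefficient is strictly negative, so no entering variable exists; the tableau is optimal.

yes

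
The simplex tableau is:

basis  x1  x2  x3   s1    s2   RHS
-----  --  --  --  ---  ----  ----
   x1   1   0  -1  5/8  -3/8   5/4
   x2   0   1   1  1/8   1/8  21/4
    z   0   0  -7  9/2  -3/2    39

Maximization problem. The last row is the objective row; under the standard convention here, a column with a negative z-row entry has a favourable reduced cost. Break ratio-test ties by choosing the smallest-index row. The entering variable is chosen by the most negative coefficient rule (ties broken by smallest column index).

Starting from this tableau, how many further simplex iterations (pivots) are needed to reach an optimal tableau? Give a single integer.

2

pivot: x3 in, x2 out → z = 303/4
pivot: s2 in, x3 out → z = 102
No improving column remains; optimal.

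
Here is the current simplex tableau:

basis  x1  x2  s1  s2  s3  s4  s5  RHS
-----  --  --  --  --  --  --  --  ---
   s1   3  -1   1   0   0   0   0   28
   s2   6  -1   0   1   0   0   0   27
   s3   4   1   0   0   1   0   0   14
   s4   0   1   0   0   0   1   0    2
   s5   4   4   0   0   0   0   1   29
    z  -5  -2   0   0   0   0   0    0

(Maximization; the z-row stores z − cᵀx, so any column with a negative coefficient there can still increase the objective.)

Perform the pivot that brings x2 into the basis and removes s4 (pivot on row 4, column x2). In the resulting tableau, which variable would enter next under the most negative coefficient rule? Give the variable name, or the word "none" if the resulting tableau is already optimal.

Pivot element 1. New z-row = old z-row − (-2)·(row 4/1).
Updated z-row coefficients: x1: -5, x2: 0, s1: 0, s2: 0, s3: 0, s4: 2, s5: 0.
The most negative is -5 in column x1, so x1 would enter next.

x1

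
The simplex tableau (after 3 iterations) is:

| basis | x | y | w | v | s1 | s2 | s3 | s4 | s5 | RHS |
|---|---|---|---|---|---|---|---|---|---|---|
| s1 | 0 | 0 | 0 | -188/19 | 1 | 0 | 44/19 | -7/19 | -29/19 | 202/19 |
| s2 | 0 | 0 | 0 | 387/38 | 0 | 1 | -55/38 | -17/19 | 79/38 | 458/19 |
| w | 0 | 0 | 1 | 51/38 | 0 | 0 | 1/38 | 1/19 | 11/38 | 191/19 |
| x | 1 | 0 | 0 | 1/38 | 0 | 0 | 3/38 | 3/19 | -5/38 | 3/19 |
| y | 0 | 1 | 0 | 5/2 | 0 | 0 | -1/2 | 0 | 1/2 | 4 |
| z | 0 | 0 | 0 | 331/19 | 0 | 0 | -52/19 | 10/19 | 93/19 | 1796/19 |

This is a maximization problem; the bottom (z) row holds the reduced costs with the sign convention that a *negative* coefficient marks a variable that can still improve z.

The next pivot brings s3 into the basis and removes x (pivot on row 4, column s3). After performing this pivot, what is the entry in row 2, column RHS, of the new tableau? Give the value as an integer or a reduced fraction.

27

Pivot element is row 4, column s3: 3/38.
Normalize row 4: new (row 4, RHS) = (3/19)/(3/38) = 2.
row 2 ← row 2 − (-55/38)·(new row 4): 458/19 − (-55/38)·2 = 27.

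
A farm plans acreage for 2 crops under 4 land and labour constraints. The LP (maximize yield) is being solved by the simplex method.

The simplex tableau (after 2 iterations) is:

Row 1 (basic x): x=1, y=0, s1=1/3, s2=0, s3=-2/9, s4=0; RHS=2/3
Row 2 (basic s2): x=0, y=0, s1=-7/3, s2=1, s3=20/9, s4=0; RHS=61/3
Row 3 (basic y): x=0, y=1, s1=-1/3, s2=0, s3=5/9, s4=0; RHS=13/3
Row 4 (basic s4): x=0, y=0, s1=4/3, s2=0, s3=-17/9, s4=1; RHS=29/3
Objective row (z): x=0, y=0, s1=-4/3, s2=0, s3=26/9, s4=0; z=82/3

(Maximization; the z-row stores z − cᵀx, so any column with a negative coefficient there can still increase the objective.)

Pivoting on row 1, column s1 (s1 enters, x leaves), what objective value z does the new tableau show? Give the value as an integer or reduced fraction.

Minimum ratio for s1: (2/3)/(1/3) = 2.
z changes by −(z-row coeff of s1)·ratio = −(-4/3)·2 = 8/3.
New z = 82/3 + (8/3) = 30.

30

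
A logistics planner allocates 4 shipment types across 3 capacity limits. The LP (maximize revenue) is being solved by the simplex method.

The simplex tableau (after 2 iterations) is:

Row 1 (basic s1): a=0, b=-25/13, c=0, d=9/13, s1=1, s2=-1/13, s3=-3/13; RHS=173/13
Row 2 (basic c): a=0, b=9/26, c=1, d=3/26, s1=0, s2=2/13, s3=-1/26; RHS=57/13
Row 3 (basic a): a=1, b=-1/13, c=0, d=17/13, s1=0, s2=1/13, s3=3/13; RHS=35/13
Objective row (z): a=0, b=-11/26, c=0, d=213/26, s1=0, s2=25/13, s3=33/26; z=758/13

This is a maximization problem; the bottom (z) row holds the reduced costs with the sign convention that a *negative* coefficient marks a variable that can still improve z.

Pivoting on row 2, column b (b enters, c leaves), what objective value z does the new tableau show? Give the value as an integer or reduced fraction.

191/3

Minimum ratio for b: (57/13)/(9/26) = 38/3.
z changes by −(z-row coeff of b)·ratio = −(-11/26)·(38/3) = 209/39.
New z = 758/13 + (209/39) = 191/3.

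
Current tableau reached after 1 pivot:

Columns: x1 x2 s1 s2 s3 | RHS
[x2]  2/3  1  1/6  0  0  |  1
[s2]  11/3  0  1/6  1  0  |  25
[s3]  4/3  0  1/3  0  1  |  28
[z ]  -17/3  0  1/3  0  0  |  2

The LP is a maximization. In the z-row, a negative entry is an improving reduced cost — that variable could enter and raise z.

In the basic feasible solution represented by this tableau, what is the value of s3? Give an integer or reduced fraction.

28

s3 is basic (row 3); its value is the RHS of that row: 28.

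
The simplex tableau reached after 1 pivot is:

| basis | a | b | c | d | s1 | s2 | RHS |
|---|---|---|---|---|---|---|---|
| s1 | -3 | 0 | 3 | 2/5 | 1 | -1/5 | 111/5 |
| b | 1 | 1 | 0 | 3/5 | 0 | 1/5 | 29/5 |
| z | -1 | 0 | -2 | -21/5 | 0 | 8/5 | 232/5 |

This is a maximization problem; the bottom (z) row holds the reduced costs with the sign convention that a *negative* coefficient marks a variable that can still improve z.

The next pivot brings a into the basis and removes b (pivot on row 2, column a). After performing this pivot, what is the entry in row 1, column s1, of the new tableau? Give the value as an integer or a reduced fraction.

1

Pivot element is row 2, column a: 1.
Normalize row 2: new (row 2, s1) = 0/1 = 0.
row 1 ← row 1 − (-3)·(new row 2): 1 − (-3)·0 = 1.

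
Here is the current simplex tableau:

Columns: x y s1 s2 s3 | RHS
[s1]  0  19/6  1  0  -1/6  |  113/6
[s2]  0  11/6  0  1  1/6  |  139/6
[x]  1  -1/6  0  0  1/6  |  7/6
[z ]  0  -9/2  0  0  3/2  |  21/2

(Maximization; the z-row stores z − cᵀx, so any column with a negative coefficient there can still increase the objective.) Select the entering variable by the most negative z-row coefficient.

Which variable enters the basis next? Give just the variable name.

Objective-row coefficients: x: 0, y: -9/2, s1: 0, s2: 0, s3: 3/2.
The most negative is -9/2 in column y, so y enters.

y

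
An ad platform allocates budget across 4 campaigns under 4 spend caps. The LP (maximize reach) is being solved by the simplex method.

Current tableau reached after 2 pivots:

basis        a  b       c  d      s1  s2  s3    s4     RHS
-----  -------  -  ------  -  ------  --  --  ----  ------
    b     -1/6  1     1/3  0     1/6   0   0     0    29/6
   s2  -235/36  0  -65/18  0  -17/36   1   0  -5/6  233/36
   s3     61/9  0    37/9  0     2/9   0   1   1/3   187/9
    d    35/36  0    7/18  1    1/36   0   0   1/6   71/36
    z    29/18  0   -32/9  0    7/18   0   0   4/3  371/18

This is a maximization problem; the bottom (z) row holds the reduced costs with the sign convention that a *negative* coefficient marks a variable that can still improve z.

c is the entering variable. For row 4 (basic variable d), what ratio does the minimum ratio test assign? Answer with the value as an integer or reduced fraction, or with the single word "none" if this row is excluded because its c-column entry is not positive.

Ratio = RHS / (c entry) = (71/36) / (7/18) = 71/14.

71/14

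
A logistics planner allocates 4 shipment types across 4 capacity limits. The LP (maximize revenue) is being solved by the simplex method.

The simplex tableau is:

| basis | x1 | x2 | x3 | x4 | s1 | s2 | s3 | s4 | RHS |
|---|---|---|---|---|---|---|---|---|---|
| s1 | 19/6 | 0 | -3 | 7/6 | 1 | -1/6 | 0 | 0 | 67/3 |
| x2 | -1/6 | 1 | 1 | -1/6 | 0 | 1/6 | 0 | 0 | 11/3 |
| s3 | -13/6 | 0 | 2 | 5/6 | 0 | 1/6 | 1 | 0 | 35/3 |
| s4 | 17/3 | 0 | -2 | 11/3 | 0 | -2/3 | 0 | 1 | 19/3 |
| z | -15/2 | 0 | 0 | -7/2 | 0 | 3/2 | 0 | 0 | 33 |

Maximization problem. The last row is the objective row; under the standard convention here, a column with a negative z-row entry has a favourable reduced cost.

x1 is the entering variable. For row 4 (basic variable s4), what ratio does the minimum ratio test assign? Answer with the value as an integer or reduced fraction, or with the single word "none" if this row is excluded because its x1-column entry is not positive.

19/17

Ratio = RHS / (x1 entry) = (19/3) / (17/3) = 19/17.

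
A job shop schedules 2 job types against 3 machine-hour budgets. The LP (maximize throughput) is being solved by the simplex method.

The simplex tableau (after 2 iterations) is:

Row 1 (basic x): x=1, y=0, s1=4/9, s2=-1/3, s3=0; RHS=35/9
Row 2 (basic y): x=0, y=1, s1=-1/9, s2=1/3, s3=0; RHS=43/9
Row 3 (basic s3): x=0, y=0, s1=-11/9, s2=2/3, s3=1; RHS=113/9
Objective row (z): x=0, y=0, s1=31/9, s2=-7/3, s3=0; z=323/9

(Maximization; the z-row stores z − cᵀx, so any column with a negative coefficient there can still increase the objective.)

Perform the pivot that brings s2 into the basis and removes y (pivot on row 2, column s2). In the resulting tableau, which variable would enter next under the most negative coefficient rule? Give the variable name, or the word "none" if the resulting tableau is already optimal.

none

Pivot element 1/3. New z-row = old z-row − (-7/3)·(row 2/(1/3)).
Updated z-row coefficients: x: 0, y: 7, s1: 8/3, s2: 0, s3: 0.
No coefficient is strictly negative; the tableau after this pivot is optimal.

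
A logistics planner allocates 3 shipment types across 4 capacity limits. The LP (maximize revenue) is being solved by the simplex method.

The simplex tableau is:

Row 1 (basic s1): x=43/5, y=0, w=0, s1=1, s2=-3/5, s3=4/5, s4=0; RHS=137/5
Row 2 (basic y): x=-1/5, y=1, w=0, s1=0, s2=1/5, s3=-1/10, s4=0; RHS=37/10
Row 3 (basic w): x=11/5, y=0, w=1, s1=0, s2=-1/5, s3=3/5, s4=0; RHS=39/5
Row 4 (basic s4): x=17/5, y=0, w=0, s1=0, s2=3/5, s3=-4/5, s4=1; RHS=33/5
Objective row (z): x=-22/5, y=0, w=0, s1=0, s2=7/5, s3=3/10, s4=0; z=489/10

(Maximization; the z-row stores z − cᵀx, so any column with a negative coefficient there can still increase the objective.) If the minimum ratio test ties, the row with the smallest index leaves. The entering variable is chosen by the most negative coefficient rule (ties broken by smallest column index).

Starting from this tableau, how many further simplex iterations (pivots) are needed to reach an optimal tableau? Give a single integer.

2

pivot: x in, s4 out → z = 1953/34
pivot: s3 in, w out → z = 2271/38
No improving column remains; optimal.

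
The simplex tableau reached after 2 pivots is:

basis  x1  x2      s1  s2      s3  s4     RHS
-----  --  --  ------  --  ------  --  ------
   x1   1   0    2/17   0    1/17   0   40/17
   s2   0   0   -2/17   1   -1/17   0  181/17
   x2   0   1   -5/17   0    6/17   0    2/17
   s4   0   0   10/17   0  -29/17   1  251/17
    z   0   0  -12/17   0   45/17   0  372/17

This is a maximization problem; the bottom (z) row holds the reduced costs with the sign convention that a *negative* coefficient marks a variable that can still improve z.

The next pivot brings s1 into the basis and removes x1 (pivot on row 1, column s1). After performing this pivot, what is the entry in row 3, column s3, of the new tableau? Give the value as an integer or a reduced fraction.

Pivot element is row 1, column s1: 2/17.
Normalize row 1: new (row 1, s3) = (1/17)/(2/17) = 1/2.
row 3 ← row 3 − (-5/17)·(new row 1): 6/17 − (-5/17)·(1/2) = 1/2.

1/2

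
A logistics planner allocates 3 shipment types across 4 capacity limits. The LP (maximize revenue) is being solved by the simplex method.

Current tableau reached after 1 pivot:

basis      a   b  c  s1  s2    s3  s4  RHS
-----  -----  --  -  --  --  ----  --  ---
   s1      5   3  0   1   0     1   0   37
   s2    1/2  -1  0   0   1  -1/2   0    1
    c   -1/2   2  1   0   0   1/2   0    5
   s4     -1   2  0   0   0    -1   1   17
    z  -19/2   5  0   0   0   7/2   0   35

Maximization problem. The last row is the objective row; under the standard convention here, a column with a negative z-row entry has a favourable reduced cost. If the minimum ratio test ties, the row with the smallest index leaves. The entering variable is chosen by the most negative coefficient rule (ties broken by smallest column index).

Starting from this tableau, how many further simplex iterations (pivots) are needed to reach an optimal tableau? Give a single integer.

pivot: a in, s2 out → z = 54
pivot: b in, s1 out → z = 1080/13
No improving column remains; optimal.

2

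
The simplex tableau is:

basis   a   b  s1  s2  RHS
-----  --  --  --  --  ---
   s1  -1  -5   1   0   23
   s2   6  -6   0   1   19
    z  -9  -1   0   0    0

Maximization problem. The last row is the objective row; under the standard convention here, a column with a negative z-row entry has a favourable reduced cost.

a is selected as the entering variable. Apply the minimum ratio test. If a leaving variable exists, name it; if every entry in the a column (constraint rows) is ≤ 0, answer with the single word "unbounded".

s2

Ratios: row 1 (s1): entry -1 ≤ 0, skip; row 2 (s2): 19/6 = 19/6.
Minimum ratio is in the s2 row, so s2 leaves.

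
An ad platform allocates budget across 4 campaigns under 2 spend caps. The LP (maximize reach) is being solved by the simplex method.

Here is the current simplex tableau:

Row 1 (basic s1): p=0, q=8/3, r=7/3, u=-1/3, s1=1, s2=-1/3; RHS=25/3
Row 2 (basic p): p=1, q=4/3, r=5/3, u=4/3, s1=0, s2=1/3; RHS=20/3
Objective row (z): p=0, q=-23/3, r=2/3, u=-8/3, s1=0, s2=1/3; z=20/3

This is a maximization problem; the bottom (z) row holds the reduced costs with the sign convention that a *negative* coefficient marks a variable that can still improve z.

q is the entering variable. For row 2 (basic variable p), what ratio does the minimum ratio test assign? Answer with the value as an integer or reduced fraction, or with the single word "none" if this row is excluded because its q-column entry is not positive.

5

Ratio = RHS / (q entry) = (20/3) / (4/3) = 5.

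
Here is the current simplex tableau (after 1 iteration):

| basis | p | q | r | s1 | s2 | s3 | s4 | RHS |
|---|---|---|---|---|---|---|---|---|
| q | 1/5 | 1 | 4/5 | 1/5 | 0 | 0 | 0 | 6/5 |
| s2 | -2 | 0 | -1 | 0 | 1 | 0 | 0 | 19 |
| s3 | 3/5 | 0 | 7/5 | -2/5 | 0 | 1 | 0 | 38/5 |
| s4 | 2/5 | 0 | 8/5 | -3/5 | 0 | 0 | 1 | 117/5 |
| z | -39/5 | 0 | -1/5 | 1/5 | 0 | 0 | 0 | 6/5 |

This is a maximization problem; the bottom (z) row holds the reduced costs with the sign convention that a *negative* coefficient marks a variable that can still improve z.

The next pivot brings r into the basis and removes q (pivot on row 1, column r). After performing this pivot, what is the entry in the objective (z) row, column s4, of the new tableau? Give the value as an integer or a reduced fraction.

Pivot element is row 1, column r: 4/5.
Normalize row 1: new (row 1, s4) = 0/(4/5) = 0.
z-row ← z-row − (-1/5)·(new row 1): 0 − (-1/5)·0 = 0.

0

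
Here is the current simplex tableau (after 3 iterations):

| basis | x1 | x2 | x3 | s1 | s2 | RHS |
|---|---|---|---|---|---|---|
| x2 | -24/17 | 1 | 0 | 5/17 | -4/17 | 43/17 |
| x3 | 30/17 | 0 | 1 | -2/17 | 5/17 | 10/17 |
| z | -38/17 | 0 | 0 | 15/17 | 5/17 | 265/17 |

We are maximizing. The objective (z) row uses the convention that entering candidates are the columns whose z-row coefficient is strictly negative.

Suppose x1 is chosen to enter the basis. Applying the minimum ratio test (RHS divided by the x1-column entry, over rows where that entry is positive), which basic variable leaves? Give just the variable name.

x3

Ratios: row 1 (x2): entry -24/17 ≤ 0, skip; row 2 (x3): (10/17)/(30/17) = 1/3.
Minimum ratio 1/3 is in the x3 row, so x3 leaves.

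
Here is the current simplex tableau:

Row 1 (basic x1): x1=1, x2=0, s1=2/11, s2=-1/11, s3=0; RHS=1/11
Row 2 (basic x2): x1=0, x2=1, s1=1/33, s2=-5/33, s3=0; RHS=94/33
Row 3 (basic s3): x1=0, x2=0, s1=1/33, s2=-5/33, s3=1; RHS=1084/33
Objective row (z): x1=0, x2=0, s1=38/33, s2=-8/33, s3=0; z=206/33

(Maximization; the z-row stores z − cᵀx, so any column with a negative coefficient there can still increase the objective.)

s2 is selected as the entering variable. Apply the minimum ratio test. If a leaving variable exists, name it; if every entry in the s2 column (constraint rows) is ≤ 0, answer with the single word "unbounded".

s2-column entries: row 1: -1/11, row 2: -5/33, row 3: -5/33. All ≤ 0, so s2 can increase without bound; the LP is unbounded in this direction.

unbounded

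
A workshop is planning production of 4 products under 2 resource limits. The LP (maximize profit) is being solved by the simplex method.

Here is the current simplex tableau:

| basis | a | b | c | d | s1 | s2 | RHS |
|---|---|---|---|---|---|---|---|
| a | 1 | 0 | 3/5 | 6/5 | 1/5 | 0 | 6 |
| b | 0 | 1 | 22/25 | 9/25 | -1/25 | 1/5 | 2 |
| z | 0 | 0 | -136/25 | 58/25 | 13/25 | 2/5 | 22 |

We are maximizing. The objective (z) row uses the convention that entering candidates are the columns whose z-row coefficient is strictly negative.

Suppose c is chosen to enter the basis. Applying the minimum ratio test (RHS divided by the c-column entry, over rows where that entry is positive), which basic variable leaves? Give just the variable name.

b

Ratios: row 1 (a): 6/(3/5) = 10; row 2 (b): 2/(22/25) = 25/11.
Minimum ratio 25/11 is in the b row, so b leaves.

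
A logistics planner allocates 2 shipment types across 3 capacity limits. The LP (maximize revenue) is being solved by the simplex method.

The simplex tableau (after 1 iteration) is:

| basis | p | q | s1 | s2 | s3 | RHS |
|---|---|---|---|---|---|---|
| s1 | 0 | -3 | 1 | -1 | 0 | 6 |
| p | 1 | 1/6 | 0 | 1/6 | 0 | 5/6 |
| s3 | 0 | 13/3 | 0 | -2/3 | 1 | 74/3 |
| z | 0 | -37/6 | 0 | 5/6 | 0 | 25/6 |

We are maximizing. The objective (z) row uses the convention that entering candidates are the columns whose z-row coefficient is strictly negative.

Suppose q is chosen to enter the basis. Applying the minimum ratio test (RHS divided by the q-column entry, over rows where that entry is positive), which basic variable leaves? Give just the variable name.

p

Ratios: row 1 (s1): entry -3 ≤ 0, skip; row 2 (p): (5/6)/(1/6) = 5; row 3 (s3): (74/3)/(13/3) = 74/13.
Minimum ratio 5 is in the p row, so p leaves.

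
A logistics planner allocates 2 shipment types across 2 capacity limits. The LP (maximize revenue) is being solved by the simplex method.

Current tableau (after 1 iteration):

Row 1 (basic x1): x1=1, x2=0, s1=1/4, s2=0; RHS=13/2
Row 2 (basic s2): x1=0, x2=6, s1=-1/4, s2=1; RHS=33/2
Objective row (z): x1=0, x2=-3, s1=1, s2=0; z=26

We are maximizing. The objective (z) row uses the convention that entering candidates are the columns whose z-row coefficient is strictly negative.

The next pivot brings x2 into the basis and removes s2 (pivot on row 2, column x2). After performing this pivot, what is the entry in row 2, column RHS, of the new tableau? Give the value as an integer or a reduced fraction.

11/4

Pivot element is row 2, column x2: 6.
Normalize row 2: new (row 2, RHS) = (33/2)/6 = 11/4.
Row 2 is the pivot row, so the entry is 11/4.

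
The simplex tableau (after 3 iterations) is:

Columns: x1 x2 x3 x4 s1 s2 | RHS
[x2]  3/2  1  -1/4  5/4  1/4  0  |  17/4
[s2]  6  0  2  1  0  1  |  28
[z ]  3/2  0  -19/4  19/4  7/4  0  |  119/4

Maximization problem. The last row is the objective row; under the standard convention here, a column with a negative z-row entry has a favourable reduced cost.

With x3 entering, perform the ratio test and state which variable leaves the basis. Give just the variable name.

s2

Ratios: row 1 (x2): entry -1/4 ≤ 0, skip; row 2 (s2): 28/2 = 14.
Minimum ratio 14 is in the s2 row, so s2 leaves.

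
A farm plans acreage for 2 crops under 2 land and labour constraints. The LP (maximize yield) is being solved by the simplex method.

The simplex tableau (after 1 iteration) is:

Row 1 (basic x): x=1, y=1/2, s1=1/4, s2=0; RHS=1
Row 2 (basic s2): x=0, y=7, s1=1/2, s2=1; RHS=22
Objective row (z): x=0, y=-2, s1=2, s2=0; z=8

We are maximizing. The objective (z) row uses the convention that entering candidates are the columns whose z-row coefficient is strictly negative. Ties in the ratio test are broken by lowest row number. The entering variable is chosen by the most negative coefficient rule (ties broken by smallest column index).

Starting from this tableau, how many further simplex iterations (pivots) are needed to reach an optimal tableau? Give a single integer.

pivot: y in, x out → z = 12
No improving column remains; optimal.

1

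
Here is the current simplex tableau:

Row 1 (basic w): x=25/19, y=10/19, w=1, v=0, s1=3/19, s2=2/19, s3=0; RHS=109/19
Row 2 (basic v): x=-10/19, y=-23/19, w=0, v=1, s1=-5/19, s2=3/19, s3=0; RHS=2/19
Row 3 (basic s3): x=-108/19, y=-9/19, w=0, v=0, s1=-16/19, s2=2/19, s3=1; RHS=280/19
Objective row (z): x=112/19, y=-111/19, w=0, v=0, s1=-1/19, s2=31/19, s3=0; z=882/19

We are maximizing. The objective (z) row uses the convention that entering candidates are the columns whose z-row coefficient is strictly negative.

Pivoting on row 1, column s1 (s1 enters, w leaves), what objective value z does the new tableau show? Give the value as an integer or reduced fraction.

145/3

Minimum ratio for s1: (109/19)/(3/19) = 109/3.
z changes by −(z-row coeff of s1)·ratio = −(-1/19)·(109/3) = 109/57.
New z = 882/19 + (109/57) = 145/3.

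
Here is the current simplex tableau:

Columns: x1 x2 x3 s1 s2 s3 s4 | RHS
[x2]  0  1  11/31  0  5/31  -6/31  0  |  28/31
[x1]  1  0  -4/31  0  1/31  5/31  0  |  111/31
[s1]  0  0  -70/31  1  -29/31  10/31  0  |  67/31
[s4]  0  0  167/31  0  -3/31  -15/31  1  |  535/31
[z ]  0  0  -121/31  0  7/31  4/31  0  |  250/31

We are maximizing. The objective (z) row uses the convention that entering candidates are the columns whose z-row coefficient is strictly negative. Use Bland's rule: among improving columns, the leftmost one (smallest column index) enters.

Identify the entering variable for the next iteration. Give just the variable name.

Objective-row coefficients: x1: 0, x2: 0, x3: -121/31, s1: 0, s2: 7/31, s3: 4/31, s4: 0.
Improving columns: x3. Bland's rule picks the smallest column index → x3.

x3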